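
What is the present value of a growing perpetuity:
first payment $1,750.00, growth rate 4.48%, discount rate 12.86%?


Formula: PV = C / (r - g)
Spread: r - g = 0.1286 - 0.0448 = 0.0838
Substituting: PV = $1,750.00 / 0.0838
PV = $20,883.05

$20,883.05


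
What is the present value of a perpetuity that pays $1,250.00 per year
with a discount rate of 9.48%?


Formula: PV = C / r
Substituting: PV = $1,250.00 / 0.0948
PV = $13,185.65

$13,185.65


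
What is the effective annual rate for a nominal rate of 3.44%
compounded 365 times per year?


Formula: EAR = (1 + r/m)^m - 1
Period rate: r/m = 0.0344 / 365 = 9.4e-05
Compounding: (1 + 9.4e-05)^365 = 1.034997
EAR = 1.034997 - 1 = 0.034997

0.034997


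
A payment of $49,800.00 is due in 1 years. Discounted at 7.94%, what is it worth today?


Formula: PV = FV / (1 + r)^n
Substituting: PV = $49,800.00 / (1 + 0.0794)^1
Discount factor: (1.0794)^1 = 1.0794
PV = $49,800.00 / 1.0794 = $46,136.74

$46,136.74


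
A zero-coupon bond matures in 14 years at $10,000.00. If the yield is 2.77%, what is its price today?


Formula: Price = FV / (1 + r)^n
Substituting: Price = $10,000.00 / (1 + 0.0277)^14
Discount factor: (1.0277)^14 = 1.465983
Price = $10,000.00 / 1.465983 = $6,821.36

$6,821.36


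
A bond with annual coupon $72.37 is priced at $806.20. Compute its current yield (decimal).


Formula: Current yield = annual coupon / price
Substituting: CY = $72.37 / $806.20
CY = 0.089767

0.089767


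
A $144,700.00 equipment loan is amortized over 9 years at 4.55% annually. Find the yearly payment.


Formula: PMT = PV * r / (1 - (1+r)^(-n))
Denominator: 1 - (1 + 0.0455)^(-9) = 0.329986
Numerator: $144,700.00 * 0.0455 = 6583.85
PMT = 6583.85 / 0.329986 = $19,951.89

$19,951.89


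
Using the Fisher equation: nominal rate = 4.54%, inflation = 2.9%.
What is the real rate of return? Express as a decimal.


Formula: (1 + r_real) = (1 + r_nom) / (1 + inflation)
Substituting: (1 + r_real) = 1.0454 / 1.029
(1 + r_real) = 1.015938
r_real = 1.015938 - 1 = 0.015938

0.015938


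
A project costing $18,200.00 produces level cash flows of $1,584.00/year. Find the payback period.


Formula: Payback = investment / annual cash flow
Substituting: Payback = $18,200.00 / $1,584.00
Payback = 11.4899 years

11.4899 years


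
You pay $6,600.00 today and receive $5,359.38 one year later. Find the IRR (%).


Formula: IRR = C1/C0 - 1
Substituting: IRR = $5,359.38 / $6,600.00 - 1
Ratio: 0.812027 - 1 = -0.187973
IRR = -18.7973%

-18.7973%


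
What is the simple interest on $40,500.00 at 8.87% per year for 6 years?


Formula: I = P * r * t
Substituting: I = $40,500.00 * 0.0887 * 6
Step: I = $40,500.00 * 0.5322
I = $21,554.10

$21,554.10


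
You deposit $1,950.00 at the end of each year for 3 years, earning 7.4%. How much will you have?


Formula: FV = PMT * ((1+r)^n - 1) / r
Growth factor: (1 + 0.074)^3 = 1.238833
Numerator: 1.238833 - 1 = 0.238833
FV = $1,950.00 * 0.238833 / 0.074 = $6,293.58

$6,293.58


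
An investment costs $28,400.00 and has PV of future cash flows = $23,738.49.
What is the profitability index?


Formula: PI = PV(cash flows) / initial investment
Substituting: PI = $23,738.49 / $28,400.00
PI = 0.8359

0.8359


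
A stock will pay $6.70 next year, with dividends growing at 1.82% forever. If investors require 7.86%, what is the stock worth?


Formula: P = D1 / (r - g)
Spread: r - g = 0.0786 - 0.0182 = 0.0604
Substituting: P = $6.70 / 0.0604
P = $110.93

$110.93


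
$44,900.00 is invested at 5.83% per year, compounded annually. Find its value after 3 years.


Formula: FV = P * (1 + r)^n
Substituting: FV = $44,900.00 * (1 + 0.0583)^3
Growth factor: (1.0583)^3 = 1.185295
FV = $44,900.00 * 1.185295 = $53,219.74

$53,219.74


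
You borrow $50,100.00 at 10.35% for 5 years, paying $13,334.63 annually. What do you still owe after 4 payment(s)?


Formula: Balance = PV*(1+r)^k - PMT*((1+r)^k - 1)/r
Growth: (1 + 0.1035)^4 = 1.482823
Accumulated factor: ((1+r)^k - 1)/r = 4.664958
Balance = $50,100.00 * 1.482823 - $13,334.63 * 4.664958
Balance = $12,083.95

$12,083.95


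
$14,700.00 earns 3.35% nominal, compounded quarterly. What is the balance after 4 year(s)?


Formula: FV = P * (1 + r/m)^(m*t)
Period rate: r/m = 0.0335 / 4 = 0.008375
Total periods: m*t = 4 * 4 = 16
Growth factor: (1 + 0.008375)^16 = 1.142755
FV = $14,700.00 * 1.142755 = $16,798.50

$16,798.50


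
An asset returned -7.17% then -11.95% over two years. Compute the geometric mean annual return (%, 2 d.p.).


Formula: Geometric mean = ((1+r1)*(1+r2))^(1/2) - 1
Product: (1 + -0.0717) * (1 + -0.1195) = 0.9283 * 0.8805 = 0.817368
Square root: 0.817368^0.5 = 0.904084
Geometric mean = 0.904084 - 1 = -0.095916
As percentage: -9.59%

-9.59%


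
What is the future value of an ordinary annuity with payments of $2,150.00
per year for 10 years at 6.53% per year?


Formula: FV = PMT * ((1+r)^n - 1) / r
Growth factor: (1 + 0.0653)^10 = 1.882432
Numerator: 1.882432 - 1 = 0.882432
FV = $2,150.00 * 0.882432 / 0.0653 = $29,054.04

$29,054.04


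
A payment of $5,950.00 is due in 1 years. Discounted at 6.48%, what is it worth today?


Formula: PV = FV / (1 + r)^n
Substituting: PV = $5,950.00 / (1 + 0.0648)^1
Discount factor: (1.0648)^1 = 1.0648
PV = $5,950.00 / 1.0648 = $5,587.90

$5,587.90


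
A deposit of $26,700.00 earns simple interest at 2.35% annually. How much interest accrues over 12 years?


Formula: I = P * r * t
Substituting: I = $26,700.00 * 0.0235 * 12
Step: I = $26,700.00 * 0.282
I = $7,529.40

$7,529.40


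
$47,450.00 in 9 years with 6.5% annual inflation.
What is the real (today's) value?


Formula: Real value = nominal / (1 + inflation)^years
Price level: (1 + 0.065)^9 = 1.76257
Real value = $47,450.00 / 1.76257 = $26,920.91

$26,920.91


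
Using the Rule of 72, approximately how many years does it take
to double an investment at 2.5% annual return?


Formula: Years ≈ 72 / r
Substituting: Years ≈ 72 / 2.5
Years ≈ 28.8

28.8 years


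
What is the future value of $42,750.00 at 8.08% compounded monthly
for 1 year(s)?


Formula: FV = P * (1 + r/m)^(m*t)
Period rate: r/m = 0.0808 / 12 = 0.006733
Total periods: m*t = 12 * 1 = 12
Growth factor: (1 + 0.006733)^12 = 1.08386
FV = $42,750.00 * 1.08386 = $46,335.04

$46,335.04


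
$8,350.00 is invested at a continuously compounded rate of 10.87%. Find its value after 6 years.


Formula: FV = P * e^(r*t)
Exponent: r*t = 0.1087 * 6 = 0.6522
e^(0.6522) = 1.91976
FV = $8,350.00 * 1.91976 = $16,029.99

$16,029.99


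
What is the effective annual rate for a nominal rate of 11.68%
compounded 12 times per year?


Formula: EAR = (1 + r/m)^m - 1
Period rate: r/m = 0.1168 / 12 = 0.009733
Compounding: (1 + 0.009733)^12 = 1.12326
EAR = 1.12326 - 1 = 0.12326

0.12326


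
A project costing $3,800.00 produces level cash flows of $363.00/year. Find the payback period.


Formula: Payback = investment / annual cash flow
Substituting: Payback = $3,800.00 / $363.00
Payback = 10.4683 years

10.4683 years


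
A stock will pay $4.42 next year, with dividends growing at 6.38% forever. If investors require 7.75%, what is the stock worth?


Formula: P = D1 / (r - g)
Spread: r - g = 0.0775 - 0.0638 = 0.0137
Substituting: P = $4.42 / 0.0137
P = $322.63

$322.63


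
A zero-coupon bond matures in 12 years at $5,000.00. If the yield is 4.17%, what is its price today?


Formula: Price = FV / (1 + r)^n
Substituting: Price = $5,000.00 / (1 + 0.0417)^12
Discount factor: (1.0417)^12 = 1.632721
Price = $5,000.00 / 1.632721 = $3,062.37

$3,062.37


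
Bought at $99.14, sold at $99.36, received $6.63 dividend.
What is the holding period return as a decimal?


Formula: HPR = (P1 - P0 + D) / P0
Gain: $99.36 - $99.14 + $6.63 = $6.85
HPR = $6.85 / $99.14 = 0.0691

0.0691


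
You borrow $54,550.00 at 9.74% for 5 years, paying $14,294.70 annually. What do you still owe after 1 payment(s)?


Formula: Balance = PV*(1+r)^k - PMT*((1+r)^k - 1)/r
Growth: (1 + 0.0974)^1 = 1.0974
Accumulated factor: ((1+r)^k - 1)/r = 1.0
Balance = $54,550.00 * 1.0974 - $14,294.70 * 1.0
Balance = $45,568.47

$45,568.47


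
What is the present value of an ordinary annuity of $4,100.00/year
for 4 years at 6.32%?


Formula: PV = PMT * (1 - (1+r)^(-n)) / r
Discount factor: (1 + 0.0632)^(-4) = 0.782601
Bracket: 1 - 0.782601 = 0.217399
PV = $4,100.00 * 0.217399 / 0.0632 = $14,103.45

$14,103.45


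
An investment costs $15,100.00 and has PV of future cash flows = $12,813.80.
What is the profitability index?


Formula: PI = PV(cash flows) / initial investment
Substituting: PI = $12,813.80 / $15,100.00
PI = 0.8486

0.8486


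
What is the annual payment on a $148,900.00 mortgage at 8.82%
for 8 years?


Formula: PMT = PV * r / (1 - (1+r)^(-n))
Denominator: 1 - (1 + 0.0882)^(-8) = 0.491454
Numerator: $148,900.00 * 0.0882 = 13132.98
PMT = 13132.98 / 0.491454 = $26,722.70

$26,722.70


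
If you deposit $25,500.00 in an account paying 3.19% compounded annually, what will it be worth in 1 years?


Formula: FV = P * (1 + r)^n
Substituting: FV = $25,500.00 * (1 + 0.0319)^1
Growth factor: (1.0319)^1 = 1.0319
FV = $25,500.00 * 1.0319 = $26,313.45

$26,313.45


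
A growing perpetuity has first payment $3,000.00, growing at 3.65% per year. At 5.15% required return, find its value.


Formula: PV = C / (r - g)
Spread: r - g = 0.0515 - 0.0365 = 0.015
Substituting: PV = $3,000.00 / 0.015
PV = $200,000.00

$200,000.00


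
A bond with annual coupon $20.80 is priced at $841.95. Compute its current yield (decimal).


Formula: Current yield = annual coupon / price
Substituting: CY = $20.80 / $841.95
CY = 0.024705

0.024705


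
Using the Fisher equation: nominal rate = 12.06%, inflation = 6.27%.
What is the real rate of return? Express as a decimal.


Formula: (1 + r_real) = (1 + r_nom) / (1 + inflation)
Substituting: (1 + r_real) = 1.1206 / 1.0627
(1 + r_real) = 1.054484
r_real = 1.054484 - 1 = 0.054484

0.054484


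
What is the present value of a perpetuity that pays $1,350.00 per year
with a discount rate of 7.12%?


Formula: PV = C / r
Substituting: PV = $1,350.00 / 0.0712
PV = $18,960.67

$18,960.67


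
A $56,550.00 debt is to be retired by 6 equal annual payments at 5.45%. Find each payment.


Formula: PMT = PV * r / (1 - (1+r)^(-n))
Denominator: 1 - (1 + 0.0545)^(-6) = 0.272688
Numerator: $56,550.00 * 0.0545 = 3081.975
PMT = 3081.975 / 0.272688 = $11,302.18

$11,302.18


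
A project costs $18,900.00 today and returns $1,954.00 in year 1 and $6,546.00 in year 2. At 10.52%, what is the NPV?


Formula: NPV = C0 + C1/(1+r) + C2/(1+r)^2
Discount C1: $1,954.00 / (1 + 0.1052) = $1,768.01
Discount C2: $6,546.00 / (1 + 0.1052)^2 = $5,359.13
NPV = -$18,900.00 + $1,768.01 + $5,359.13 = -$11,772.86

-$11,772.86


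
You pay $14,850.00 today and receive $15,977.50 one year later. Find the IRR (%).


Formula: IRR = C1/C0 - 1
Substituting: IRR = $15,977.50 / $14,850.00 - 1
Ratio: 1.075926 - 1 = 0.075926
IRR = 7.5926%

7.5926%


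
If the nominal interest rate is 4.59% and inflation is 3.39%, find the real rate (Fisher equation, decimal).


Formula: (1 + r_real) = (1 + r_nom) / (1 + inflation)
Substituting: (1 + r_real) = 1.0459 / 1.0339
(1 + r_real) = 1.011607
r_real = 1.011607 - 1 = 0.011607

0.011607


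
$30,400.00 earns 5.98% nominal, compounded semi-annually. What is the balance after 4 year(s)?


Formula: FV = P * (1 + r/m)^(m*t)
Period rate: r/m = 0.0598 / 2 = 0.0299
Total periods: m*t = 2 * 4 = 8
Growth factor: (1 + 0.0299)^8 = 1.265787
FV = $30,400.00 * 1.265787 = $38,479.91

$38,479.91


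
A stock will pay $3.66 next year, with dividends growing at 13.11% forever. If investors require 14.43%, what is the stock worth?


Formula: P = D1 / (r - g)
Spread: r - g = 0.1443 - 0.1311 = 0.0132
Substituting: P = $3.66 / 0.0132
P = $277.27

$277.27


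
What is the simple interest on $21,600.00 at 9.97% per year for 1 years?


Formula: I = P * r * t
Substituting: I = $21,600.00 * 0.0997 * 1
Step: I = $21,600.00 * 0.0997
I = $2,153.52

$2,153.52


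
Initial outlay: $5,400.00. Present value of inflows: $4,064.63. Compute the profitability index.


Formula: PI = PV(cash flows) / initial investment
Substituting: PI = $4,064.63 / $5,400.00
PI = 0.7527

0.7527


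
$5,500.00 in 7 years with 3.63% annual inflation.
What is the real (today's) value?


Formula: Real value = nominal / (1 + inflation)^years
Price level: (1 + 0.0363)^7 = 1.283508
Real value = $5,500.00 / 1.283508 = $4,285.13

$4,285.13


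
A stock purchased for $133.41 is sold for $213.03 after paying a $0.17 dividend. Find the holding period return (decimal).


Formula: HPR = (P1 - P0 + D) / P0
Gain: $213.03 - $133.41 + $0.17 = $79.79
HPR = $79.79 / $133.41 = 0.5981

0.5981


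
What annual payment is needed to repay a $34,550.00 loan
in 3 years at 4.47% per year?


Formula: PMT = PV * r / (1 - (1+r)^(-n))
Denominator: 1 - (1 + 0.0447)^(-3) = 0.122948
Numerator: $34,550.00 * 0.0447 = 1544.385
PMT = 1544.385 / 0.122948 = $12,561.26

$12,561.26


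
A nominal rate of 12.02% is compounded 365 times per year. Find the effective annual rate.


Formula: EAR = (1 + r/m)^m - 1
Period rate: r/m = 0.1202 / 365 = 0.000329
Compounding: (1 + 0.000329)^365 = 1.1277
EAR = 1.1277 - 1 = 0.1277

0.1277


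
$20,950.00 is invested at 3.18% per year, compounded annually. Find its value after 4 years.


Formula: FV = P * (1 + r)^n
Substituting: FV = $20,950.00 * (1 + 0.0318)^4
Growth factor: (1.0318)^4 = 1.133397
FV = $20,950.00 * 1.133397 = $23,744.67

$23,744.67


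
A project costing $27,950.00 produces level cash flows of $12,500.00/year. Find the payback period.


Formula: Payback = investment / annual cash flow
Substituting: Payback = $27,950.00 / $12,500.00
Payback = 2.236 years

2.236 years


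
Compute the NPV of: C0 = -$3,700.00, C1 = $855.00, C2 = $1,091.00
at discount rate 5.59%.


Formula: NPV = C0 + C1/(1+r) + C2/(1+r)^2
Discount C1: $855.00 / (1 + 0.0559) = $809.74
Discount C2: $1,091.00 / (1 + 0.0559)^2 = $978.54
NPV = -$3,700.00 + $809.74 + $978.54 = -$1,911.72

-$1,911.72


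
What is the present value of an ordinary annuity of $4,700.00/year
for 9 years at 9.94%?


Formula: PV = PMT * (1 - (1+r)^(-n)) / r
Discount factor: (1 + 0.0994)^(-9) = 0.426185
Bracket: 1 - 0.426185 = 0.573815
PV = $4,700.00 * 0.573815 / 0.0994 = $27,132.09

$27,132.09


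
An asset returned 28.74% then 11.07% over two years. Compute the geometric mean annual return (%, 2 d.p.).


Formula: Geometric mean = ((1+r1)*(1+r2))^(1/2) - 1
Product: (1 + 0.2874) * (1 + 0.1107) = 1.2874 * 1.1107 = 1.429915
Square root: 1.429915^0.5 = 1.195791
Geometric mean = 1.195791 - 1 = 0.195791
As percentage: 19.58%

19.58%


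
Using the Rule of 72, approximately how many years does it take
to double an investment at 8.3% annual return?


Formula: Years ≈ 72 / r
Substituting: Years ≈ 72 / 8.3
Years ≈ 8.7

8.7 years


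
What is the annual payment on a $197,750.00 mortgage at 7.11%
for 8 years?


Formula: PMT = PV * r / (1 - (1+r)^(-n))
Denominator: 1 - (1 + 0.0711)^(-8) = 0.422755
Numerator: $197,750.00 * 0.0711 = 14060.025
PMT = 14060.025 / 0.422755 = $33,258.06

$33,258.06


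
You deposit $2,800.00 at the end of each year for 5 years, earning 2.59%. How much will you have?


Formula: FV = PMT * ((1+r)^n - 1) / r
Growth factor: (1 + 0.0259)^5 = 1.136384
Numerator: 1.136384 - 1 = 0.136384
FV = $2,800.00 * 0.136384 / 0.0259 = $14,744.23

$14,744.23


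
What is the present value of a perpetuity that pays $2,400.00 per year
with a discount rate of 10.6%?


Formula: PV = C / r
Substituting: PV = $2,400.00 / 0.106
PV = $22,641.51

$22,641.51


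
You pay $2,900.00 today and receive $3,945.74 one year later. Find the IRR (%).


Formula: IRR = C1/C0 - 1
Substituting: IRR = $3,945.74 / $2,900.00 - 1
Ratio: 1.3606 - 1 = 0.3606
IRR = 36.06%

36.06%


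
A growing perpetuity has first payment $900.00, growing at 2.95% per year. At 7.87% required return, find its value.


Formula: PV = C / (r - g)
Spread: r - g = 0.0787 - 0.0295 = 0.0492
Substituting: PV = $900.00 / 0.0492
PV = $18,292.68

$18,292.68


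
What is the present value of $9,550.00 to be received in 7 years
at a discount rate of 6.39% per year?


Formula: PV = FV / (1 + r)^n
Substituting: PV = $9,550.00 / (1 + 0.0639)^7
Discount factor: (1.0639)^7 = 1.542786
PV = $9,550.00 / 1.542786 = $6,190.10

$6,190.10


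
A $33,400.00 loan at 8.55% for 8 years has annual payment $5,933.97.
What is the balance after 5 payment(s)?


Formula: Balance = PV*(1+r)^k - PMT*((1+r)^k - 1)/r
Growth: (1 + 0.0855)^5 = 1.507125
Accumulated factor: ((1+r)^k - 1)/r = 5.931281
Balance = $33,400.00 * 1.507125 - $5,933.97 * 5.931281
Balance = $15,141.92

$15,141.92


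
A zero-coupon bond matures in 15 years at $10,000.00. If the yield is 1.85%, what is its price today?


Formula: Price = FV / (1 + r)^n
Substituting: Price = $10,000.00 / (1 + 0.0185)^15
Discount factor: (1.0185)^15 = 1.316484
Price = $10,000.00 / 1.316484 = $7,595.99

$7,595.99


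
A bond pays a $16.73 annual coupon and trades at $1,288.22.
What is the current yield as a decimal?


Formula: Current yield = annual coupon / price
Substituting: CY = $16.73 / $1,288.22
CY = 0.012987

0.012987


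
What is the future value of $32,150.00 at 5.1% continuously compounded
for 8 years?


Formula: FV = P * e^(r*t)
Exponent: r*t = 0.051 * 8 = 0.408
e^(0.408) = 1.503807
FV = $32,150.00 * 1.503807 = $48,347.40

$48,347.40


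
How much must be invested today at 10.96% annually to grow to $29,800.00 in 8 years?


Formula: PV = FV / (1 + r)^n
Substituting: PV = $29,800.00 / (1 + 0.1096)^8
Discount factor: (1.1096)^8 = 2.297902
PV = $29,800.00 / 2.297902 = $12,968.35

$12,968.35


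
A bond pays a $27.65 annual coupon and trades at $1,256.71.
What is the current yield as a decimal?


Formula: Current yield = annual coupon / price
Substituting: CY = $27.65 / $1,256.71
CY = 0.022002

0.022002


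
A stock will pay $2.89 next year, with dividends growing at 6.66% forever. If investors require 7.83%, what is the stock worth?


Formula: P = D1 / (r - g)
Spread: r - g = 0.0783 - 0.0666 = 0.0117
Substituting: P = $2.89 / 0.0117
P = $247.01

$247.01


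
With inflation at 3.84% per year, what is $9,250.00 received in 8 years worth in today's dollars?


Formula: Real value = nominal / (1 + inflation)^years
Price level: (1 + 0.0384)^8 = 1.351816
Real value = $9,250.00 / 1.351816 = $6,842.65

$6,842.65


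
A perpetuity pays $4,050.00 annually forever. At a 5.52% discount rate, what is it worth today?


Formula: PV = C / r
Substituting: PV = $4,050.00 / 0.0552
PV = $73,369.57

$73,369.57


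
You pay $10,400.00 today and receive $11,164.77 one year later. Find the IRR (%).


Formula: IRR = C1/C0 - 1
Substituting: IRR = $11,164.77 / $10,400.00 - 1
Ratio: 1.073536 - 1 = 0.073536
IRR = 7.3536%

7.3536%


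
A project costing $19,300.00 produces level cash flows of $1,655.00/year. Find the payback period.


Formula: Payback = investment / annual cash flow
Substituting: Payback = $19,300.00 / $1,655.00
Payback = 11.6616 years

11.6616 years


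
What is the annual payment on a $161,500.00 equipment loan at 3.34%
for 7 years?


Formula: PMT = PV * r / (1 - (1+r)^(-n))
Denominator: 1 - (1 + 0.0334)^(-7) = 0.205451
Numerator: $161,500.00 * 0.0334 = 5394.1
PMT = 5394.1 / 0.205451 = $26,254.95

$26,254.95


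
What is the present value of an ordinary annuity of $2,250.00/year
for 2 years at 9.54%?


Formula: PV = PMT * (1 - (1+r)^(-n)) / r
Discount factor: (1 + 0.0954)^(-2) = 0.833402
Bracket: 1 - 0.833402 = 0.166598
PV = $2,250.00 * 0.166598 / 0.0954 = $3,929.20

$3,929.20


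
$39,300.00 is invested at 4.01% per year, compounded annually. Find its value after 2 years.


Formula: FV = P * (1 + r)^n
Substituting: FV = $39,300.00 * (1 + 0.0401)^2
Growth factor: (1.0401)^2 = 1.081808
FV = $39,300.00 * 1.081808 = $42,515.05

$42,515.05


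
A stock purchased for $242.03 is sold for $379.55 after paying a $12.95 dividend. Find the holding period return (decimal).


Formula: HPR = (P1 - P0 + D) / P0
Gain: $379.55 - $242.03 + $12.95 = $150.47
HPR = $150.47 / $242.03 = 0.6217

0.6217


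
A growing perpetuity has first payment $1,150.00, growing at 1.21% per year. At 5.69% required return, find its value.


Formula: PV = C / (r - g)
Spread: r - g = 0.0569 - 0.0121 = 0.0448
Substituting: PV = $1,150.00 / 0.0448
PV = $25,669.64

$25,669.64


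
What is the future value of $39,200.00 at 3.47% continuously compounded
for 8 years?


Formula: FV = P * e^(r*t)
Exponent: r*t = 0.0347 * 8 = 0.2776
e^(0.2776) = 1.319958
FV = $39,200.00 * 1.319958 = $51,742.36

$51,742.36


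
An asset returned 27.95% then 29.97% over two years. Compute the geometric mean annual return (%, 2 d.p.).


Formula: Geometric mean = ((1+r1)*(1+r2))^(1/2) - 1
Product: (1 + 0.2795) * (1 + 0.2997) = 1.2795 * 1.2997 = 1.662966
Square root: 1.662966^0.5 = 1.28956
Geometric mean = 1.28956 - 1 = 0.28956
As percentage: 28.96%

28.96%


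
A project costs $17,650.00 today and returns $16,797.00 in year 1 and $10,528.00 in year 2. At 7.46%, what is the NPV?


Formula: NPV = C0 + C1/(1+r) + C2/(1+r)^2
Discount C1: $16,797.00 / (1 + 0.0746) = $15,630.93
Discount C2: $10,528.00 / (1 + 0.0746)^2 = $9,117.01
NPV = -$17,650.00 + $15,630.93 + $9,117.01 = $7,097.94

$7,097.94


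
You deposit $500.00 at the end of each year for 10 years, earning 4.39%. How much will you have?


Formula: FV = PMT * ((1+r)^n - 1) / r
Growth factor: (1 + 0.0439)^10 = 1.5367
Numerator: 1.5367 - 1 = 0.5367
FV = $500.00 * 0.5367 / 0.0439 = $6,112.75

$6,112.75


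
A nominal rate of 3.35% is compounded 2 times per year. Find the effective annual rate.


Formula: EAR = (1 + r/m)^m - 1
Period rate: r/m = 0.0335 / 2 = 0.01675
Compounding: (1 + 0.01675)^2 = 1.033781
EAR = 1.033781 - 1 = 0.033781

0.033781


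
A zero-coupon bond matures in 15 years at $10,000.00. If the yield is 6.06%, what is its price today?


Formula: Price = FV / (1 + r)^n
Substituting: Price = $10,000.00 / (1 + 0.0606)^15
Discount factor: (1.0606)^15 = 2.416987
Price = $10,000.00 / 2.416987 = $4,137.38

$4,137.38


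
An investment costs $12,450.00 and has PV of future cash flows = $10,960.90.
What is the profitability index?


Formula: PI = PV(cash flows) / initial investment
Substituting: PI = $10,960.90 / $12,450.00
PI = 0.8804

0.8804


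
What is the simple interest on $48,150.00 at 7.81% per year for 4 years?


Formula: I = P * r * t
Substituting: I = $48,150.00 * 0.0781 * 4
Step: I = $48,150.00 * 0.3124
I = $15,042.06

$15,042.06


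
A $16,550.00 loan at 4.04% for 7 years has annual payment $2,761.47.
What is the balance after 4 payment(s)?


Formula: Balance = PV*(1+r)^k - PMT*((1+r)^k - 1)/r
Growth: (1 + 0.0404)^4 = 1.171659
Accumulated factor: ((1+r)^k - 1)/r = 4.248995
Balance = $16,550.00 * 1.171659 - $2,761.47 * 4.248995
Balance = $7,657.49

$7,657.49


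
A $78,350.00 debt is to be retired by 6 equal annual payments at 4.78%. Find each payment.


Formula: PMT = PV * r / (1 - (1+r)^(-n))
Denominator: 1 - (1 + 0.0478)^(-6) = 0.244334
Numerator: $78,350.00 * 0.0478 = 3745.13
PMT = 3745.13 / 0.244334 = $15,327.88

$15,327.88


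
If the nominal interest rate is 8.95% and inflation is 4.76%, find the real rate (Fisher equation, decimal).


Formula: (1 + r_real) = (1 + r_nom) / (1 + inflation)
Substituting: (1 + r_real) = 1.0895 / 1.0476
(1 + r_real) = 1.039996
r_real = 1.039996 - 1 = 0.039996

0.039996


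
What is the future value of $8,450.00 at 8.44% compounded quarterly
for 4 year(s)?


Formula: FV = P * (1 + r/m)^(m*t)
Period rate: r/m = 0.0844 / 4 = 0.0211
Total periods: m*t = 4 * 4 = 16
Growth factor: (1 + 0.0211)^16 = 1.396666
FV = $8,450.00 * 1.396666 = $11,801.82

$11,801.82


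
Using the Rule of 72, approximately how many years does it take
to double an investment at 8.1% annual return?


Formula: Years ≈ 72 / r
Substituting: Years ≈ 72 / 8.1
Years ≈ 8.9

8.9 years


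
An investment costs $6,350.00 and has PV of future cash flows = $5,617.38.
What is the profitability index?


Formula: PI = PV(cash flows) / initial investment
Substituting: PI = $5,617.38 / $6,350.00
PI = 0.8846

0.8846


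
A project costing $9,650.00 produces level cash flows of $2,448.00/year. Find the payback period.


Formula: Payback = investment / annual cash flow
Substituting: Payback = $9,650.00 / $2,448.00
Payback = 3.942 years

3.942 years


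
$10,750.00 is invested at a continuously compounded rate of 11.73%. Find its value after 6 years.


Formula: FV = P * e^(r*t)
Exponent: r*t = 0.1173 * 6 = 0.7038
e^(0.7038) = 2.02142
FV = $10,750.00 * 2.02142 = $21,730.26

$21,730.26


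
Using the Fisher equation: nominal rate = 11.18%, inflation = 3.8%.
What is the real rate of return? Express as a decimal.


Formula: (1 + r_real) = (1 + r_nom) / (1 + inflation)
Substituting: (1 + r_real) = 1.1118 / 1.038
(1 + r_real) = 1.071098
r_real = 1.071098 - 1 = 0.071098

0.071098


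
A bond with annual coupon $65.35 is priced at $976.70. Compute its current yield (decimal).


Formula: Current yield = annual coupon / price
Substituting: CY = $65.35 / $976.70
CY = 0.066909

0.066909


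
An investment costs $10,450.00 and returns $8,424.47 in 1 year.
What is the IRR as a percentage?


Formula: IRR = C1/C0 - 1
Substituting: IRR = $8,424.47 / $10,450.00 - 1
Ratio: 0.806169 - 1 = -0.193831
IRR = -19.3831%

-19.3831%


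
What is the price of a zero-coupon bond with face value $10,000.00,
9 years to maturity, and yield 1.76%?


Formula: Price = FV / (1 + r)^n
Substituting: Price = $10,000.00 / (1 + 0.0176)^9
Discount factor: (1.0176)^9 = 1.170022
Price = $10,000.00 / 1.170022 = $8,546.85

$8,546.85


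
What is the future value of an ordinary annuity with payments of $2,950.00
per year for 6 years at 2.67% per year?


Formula: FV = PMT * ((1+r)^n - 1) / r
Growth factor: (1 + 0.0267)^6 = 1.171282
Numerator: 1.171282 - 1 = 0.171282
FV = $2,950.00 * 0.171282 / 0.0267 = $18,924.39

$18,924.39


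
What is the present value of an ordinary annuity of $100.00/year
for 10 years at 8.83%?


Formula: PV = PMT * (1 - (1+r)^(-n)) / r
Discount factor: (1 + 0.0883)^(-10) = 0.429056
Bracket: 1 - 0.429056 = 0.570944
PV = $100.00 * 0.570944 / 0.0883 = $646.60

$646.60


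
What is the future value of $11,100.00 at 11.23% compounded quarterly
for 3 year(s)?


Formula: FV = P * (1 + r/m)^(m*t)
Period rate: r/m = 0.1123 / 4 = 0.028075
Total periods: m*t = 4 * 3 = 12
Growth factor: (1 + 0.028075)^12 = 1.394112
FV = $11,100.00 * 1.394112 = $15,474.64

$15,474.64


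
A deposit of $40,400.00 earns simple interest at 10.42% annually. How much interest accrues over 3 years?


Formula: I = P * r * t
Substituting: I = $40,400.00 * 0.1042 * 3
Step: I = $40,400.00 * 0.3126
I = $12,629.04

$12,629.04


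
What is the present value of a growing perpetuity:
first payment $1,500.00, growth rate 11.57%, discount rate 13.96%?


Formula: PV = C / (r - g)
Spread: r - g = 0.1396 - 0.1157 = 0.0239
Substituting: PV = $1,500.00 / 0.0239
PV = $62,761.51

$62,761.51


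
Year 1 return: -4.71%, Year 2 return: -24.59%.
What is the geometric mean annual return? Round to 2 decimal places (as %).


Formula: Geometric mean = ((1+r1)*(1+r2))^(1/2) - 1
Product: (1 + -0.0471) * (1 + -0.2459) = 0.9529 * 0.7541 = 0.718582
Square root: 0.718582^0.5 = 0.847692
Geometric mean = 0.847692 - 1 = -0.152308
As percentage: -15.23%

-15.23%


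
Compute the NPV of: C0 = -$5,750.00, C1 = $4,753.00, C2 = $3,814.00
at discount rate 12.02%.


Formula: NPV = C0 + C1/(1+r) + C2/(1+r)^2
Discount C1: $4,753.00 / (1 + 0.1202) = $4,242.99
Discount C2: $3,814.00 / (1 + 0.1202)^2 = $3,039.41
NPV = -$5,750.00 + $4,242.99 + $3,039.41 = $1,532.40

$1,532.40


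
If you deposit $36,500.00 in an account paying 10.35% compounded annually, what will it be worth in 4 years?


Formula: FV = P * (1 + r)^n
Substituting: FV = $36,500.00 * (1 + 0.1035)^4
Growth factor: (1.1035)^4 = 1.482823
FV = $36,500.00 * 1.482823 = $54,123.04

$54,123.04


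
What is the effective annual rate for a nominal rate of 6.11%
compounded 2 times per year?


Formula: EAR = (1 + r/m)^m - 1
Period rate: r/m = 0.0611 / 2 = 0.03055
Compounding: (1 + 0.03055)^2 = 1.062033
EAR = 1.062033 - 1 = 0.062033

0.062033


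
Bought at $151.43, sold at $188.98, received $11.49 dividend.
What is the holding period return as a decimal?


Formula: HPR = (P1 - P0 + D) / P0
Gain: $188.98 - $151.43 + $11.49 = $49.04
HPR = $49.04 / $151.43 = 0.3238

0.3238


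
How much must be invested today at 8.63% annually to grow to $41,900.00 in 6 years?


Formula: PV = FV / (1 + r)^n
Substituting: PV = $41,900.00 / (1 + 0.0863)^6
Discount factor: (1.0863)^6 = 1.643231
PV = $41,900.00 / 1.643231 = $25,498.54

$25,498.54


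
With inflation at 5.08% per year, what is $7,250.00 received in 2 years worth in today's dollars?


Formula: Real value = nominal / (1 + inflation)^years
Price level: (1 + 0.0508)^2 = 1.104181
Real value = $7,250.00 / 1.104181 = $6,565.95

$6,565.95


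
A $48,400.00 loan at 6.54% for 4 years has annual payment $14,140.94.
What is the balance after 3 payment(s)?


Formula: Balance = PV*(1+r)^k - PMT*((1+r)^k - 1)/r
Growth: (1 + 0.0654)^3 = 1.209311
Accumulated factor: ((1+r)^k - 1)/r = 3.200477
Balance = $48,400.00 * 1.209311 - $14,140.94 * 3.200477
Balance = $13,272.91

$13,272.91


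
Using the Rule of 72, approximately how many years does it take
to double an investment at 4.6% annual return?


Formula: Years ≈ 72 / r
Substituting: Years ≈ 72 / 4.6
Years ≈ 15.7

15.7 years


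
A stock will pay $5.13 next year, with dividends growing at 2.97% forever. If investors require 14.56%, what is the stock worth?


Formula: P = D1 / (r - g)
Spread: r - g = 0.1456 - 0.0297 = 0.1159
Substituting: P = $5.13 / 0.1159
P = $44.26

$44.26


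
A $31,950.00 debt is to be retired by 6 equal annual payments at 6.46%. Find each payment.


Formula: PMT = PV * r / (1 - (1+r)^(-n))
Denominator: 1 - (1 + 0.0646)^(-6) = 0.313119
Numerator: $31,950.00 * 0.0646 = 2063.97
PMT = 2063.97 / 0.313119 = $6,591.64

$6,591.64


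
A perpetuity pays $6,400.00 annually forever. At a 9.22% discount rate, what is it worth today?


Formula: PV = C / r
Substituting: PV = $6,400.00 / 0.0922
PV = $69,414.32

$69,414.32


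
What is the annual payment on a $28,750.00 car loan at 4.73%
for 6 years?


Formula: PMT = PV * r / (1 - (1+r)^(-n))
Denominator: 1 - (1 + 0.0473)^(-6) = 0.242167
Numerator: $28,750.00 * 0.0473 = 1359.875
PMT = 1359.875 / 0.242167 = $5,615.44

$5,615.44


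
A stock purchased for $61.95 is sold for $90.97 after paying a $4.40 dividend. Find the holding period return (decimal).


Formula: HPR = (P1 - P0 + D) / P0
Gain: $90.97 - $61.95 + $4.40 = $33.42
HPR = $33.42 / $61.95 = 0.5395

0.5395


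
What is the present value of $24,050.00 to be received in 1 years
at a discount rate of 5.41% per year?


Formula: PV = FV / (1 + r)^n
Substituting: PV = $24,050.00 / (1 + 0.0541)^1
Discount factor: (1.0541)^1 = 1.0541
PV = $24,050.00 / 1.0541 = $22,815.67

$22,815.67


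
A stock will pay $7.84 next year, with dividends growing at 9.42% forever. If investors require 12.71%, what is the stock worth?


Formula: P = D1 / (r - g)
Spread: r - g = 0.1271 - 0.0942 = 0.0329
Substituting: P = $7.84 / 0.0329
P = $238.30

$238.30


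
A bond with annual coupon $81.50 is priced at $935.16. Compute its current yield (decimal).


Formula: Current yield = annual coupon / price
Substituting: CY = $81.50 / $935.16
CY = 0.087151

0.087151


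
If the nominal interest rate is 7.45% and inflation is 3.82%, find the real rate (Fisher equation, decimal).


Formula: (1 + r_real) = (1 + r_nom) / (1 + inflation)
Substituting: (1 + r_real) = 1.0745 / 1.0382
(1 + r_real) = 1.034964
r_real = 1.034964 - 1 = 0.034964

0.034964


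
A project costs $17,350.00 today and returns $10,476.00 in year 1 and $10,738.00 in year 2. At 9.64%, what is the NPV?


Formula: NPV = C0 + C1/(1+r) + C2/(1+r)^2
Discount C1: $10,476.00 / (1 + 0.0964) = $9,554.91
Discount C2: $10,738.00 / (1 + 0.0964)^2 = $8,932.75
NPV = -$17,350.00 + $9,554.91 + $8,932.75 = $1,137.66

$1,137.66


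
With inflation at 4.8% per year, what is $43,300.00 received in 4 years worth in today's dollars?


Formula: Real value = nominal / (1 + inflation)^years
Price level: (1 + 0.048)^4 = 1.206272
Real value = $43,300.00 / 1.206272 = $35,895.73

$35,895.73


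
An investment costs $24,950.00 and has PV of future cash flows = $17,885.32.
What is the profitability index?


Formula: PI = PV(cash flows) / initial investment
Substituting: PI = $17,885.32 / $24,950.00
PI = 0.7168

0.7168


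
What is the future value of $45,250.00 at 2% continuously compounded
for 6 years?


Formula: FV = P * e^(r*t)
Exponent: r*t = 0.02 * 6 = 0.12
e^(0.12) = 1.127497
FV = $45,250.00 * 1.127497 = $51,019.23

$51,019.23


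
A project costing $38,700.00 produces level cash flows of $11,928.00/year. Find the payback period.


Formula: Payback = investment / annual cash flow
Substituting: Payback = $38,700.00 / $11,928.00
Payback = 3.2445 years

3.2445 years


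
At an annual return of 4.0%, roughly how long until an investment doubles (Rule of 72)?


Formula: Years ≈ 72 / r
Substituting: Years ≈ 72 / 4.0
Years ≈ 18.0

18.0 years


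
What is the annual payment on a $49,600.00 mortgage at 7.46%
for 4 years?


Formula: PMT = PV * r / (1 - (1+r)^(-n))
Denominator: 1 - (1 + 0.0746)^(-4) = 0.250084
Numerator: $49,600.00 * 0.0746 = 3700.16
PMT = 3700.16 / 0.250084 = $14,795.67

$14,795.67


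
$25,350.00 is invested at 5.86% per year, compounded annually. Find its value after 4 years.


Formula: FV = P * (1 + r)^n
Substituting: FV = $25,350.00 * (1 + 0.0586)^4
Growth factor: (1.0586)^4 = 1.25582
FV = $25,350.00 * 1.25582 = $31,835.05

$31,835.05


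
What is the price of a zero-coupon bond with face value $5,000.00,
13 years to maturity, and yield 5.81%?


Formula: Price = FV / (1 + r)^n
Substituting: Price = $5,000.00 / (1 + 0.0581)^13
Discount factor: (1.0581)^13 = 2.083758
Price = $5,000.00 / 2.083758 = $2,399.51

$2,399.51


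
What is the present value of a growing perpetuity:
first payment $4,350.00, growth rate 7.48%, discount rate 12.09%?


Formula: PV = C / (r - g)
Spread: r - g = 0.1209 - 0.0748 = 0.0461
Substituting: PV = $4,350.00 / 0.0461
PV = $94,360.09

$94,360.09


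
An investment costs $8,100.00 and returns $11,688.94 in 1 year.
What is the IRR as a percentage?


Formula: IRR = C1/C0 - 1
Substituting: IRR = $11,688.94 / $8,100.00 - 1
Ratio: 1.443079 - 1 = 0.443079
IRR = 44.3079%

44.3079%


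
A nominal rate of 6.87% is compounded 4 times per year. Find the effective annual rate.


Formula: EAR = (1 + r/m)^m - 1
Period rate: r/m = 0.0687 / 4 = 0.017175
Compounding: (1 + 0.017175)^4 = 1.07049
EAR = 1.07049 - 1 = 0.07049

0.07049


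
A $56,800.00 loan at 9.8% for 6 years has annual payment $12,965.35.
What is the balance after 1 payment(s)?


Formula: Balance = PV*(1+r)^k - PMT*((1+r)^k - 1)/r
Growth: (1 + 0.098)^1 = 1.098
Accumulated factor: ((1+r)^k - 1)/r = 1.0
Balance = $56,800.00 * 1.098 - $12,965.35 * 1.0
Balance = $49,401.05

$49,401.05


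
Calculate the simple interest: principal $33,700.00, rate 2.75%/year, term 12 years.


Formula: I = P * r * t
Substituting: I = $33,700.00 * 0.0275 * 12
Step: I = $33,700.00 * 0.33
I = $11,121.00

$11,121.00


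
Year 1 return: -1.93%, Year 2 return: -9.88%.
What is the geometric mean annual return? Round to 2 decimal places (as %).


Formula: Geometric mean = ((1+r1)*(1+r2))^(1/2) - 1
Product: (1 + -0.0193) * (1 + -0.0988) = 0.9807 * 0.9012 = 0.883807
Square root: 0.883807^0.5 = 0.94011
Geometric mean = 0.94011 - 1 = -0.05989
As percentage: -5.99%

-5.99%


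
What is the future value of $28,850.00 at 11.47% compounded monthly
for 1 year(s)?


Formula: FV = P * (1 + r/m)^(m*t)
Period rate: r/m = 0.1147 / 12 = 0.009558
Total periods: m*t = 12 * 1 = 12
Growth factor: (1 + 0.009558)^12 = 1.120926
FV = $28,850.00 * 1.120926 = $32,338.72

$32,338.72


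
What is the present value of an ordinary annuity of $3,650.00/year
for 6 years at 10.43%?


Formula: PV = PMT * (1 - (1+r)^(-n)) / r
Discount factor: (1 + 0.1043)^(-6) = 0.551414
Bracket: 1 - 0.551414 = 0.448586
PV = $3,650.00 * 0.448586 / 0.1043 = $15,698.37

$15,698.37


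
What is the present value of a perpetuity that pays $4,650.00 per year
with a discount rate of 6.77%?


Formula: PV = C / r
Substituting: PV = $4,650.00 / 0.0677
PV = $68,685.38

$68,685.38


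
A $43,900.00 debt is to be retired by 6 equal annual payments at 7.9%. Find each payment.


Formula: PMT = PV * r / (1 - (1+r)^(-n))
Denominator: 1 - (1 + 0.079)^(-6) = 0.366318
Numerator: $43,900.00 * 0.079 = 3468.1
PMT = 3468.1 / 0.366318 = $9,467.46

$9,467.46


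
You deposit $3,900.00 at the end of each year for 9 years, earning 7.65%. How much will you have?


Formula: FV = PMT * ((1+r)^n - 1) / r
Growth factor: (1 + 0.0765)^9 = 1.94145
Numerator: 1.94145 - 1 = 0.94145
FV = $3,900.00 * 0.94145 / 0.0765 = $47,995.51

$47,995.51


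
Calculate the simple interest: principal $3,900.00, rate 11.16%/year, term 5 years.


Formula: I = P * r * t
Substituting: I = $3,900.00 * 0.1116 * 5
Step: I = $3,900.00 * 0.558
I = $2,176.20

$2,176.20


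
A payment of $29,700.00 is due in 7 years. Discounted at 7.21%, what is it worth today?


Formula: PV = FV / (1 + r)^n
Substituting: PV = $29,700.00 / (1 + 0.0721)^7
Discount factor: (1.0721)^7 = 1.627973
PV = $29,700.00 / 1.627973 = $18,243.55

$18,243.55


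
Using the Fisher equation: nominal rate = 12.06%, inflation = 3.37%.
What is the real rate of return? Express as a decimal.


Formula: (1 + r_real) = (1 + r_nom) / (1 + inflation)
Substituting: (1 + r_real) = 1.1206 / 1.0337
(1 + r_real) = 1.084067
r_real = 1.084067 - 1 = 0.084067

0.084067


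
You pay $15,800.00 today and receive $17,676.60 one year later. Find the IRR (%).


Formula: IRR = C1/C0 - 1
Substituting: IRR = $17,676.60 / $15,800.00 - 1
Ratio: 1.118772 - 1 = 0.118772
IRR = 11.8772%

11.8772%


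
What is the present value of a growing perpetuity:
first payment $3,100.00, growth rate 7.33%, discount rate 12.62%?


Formula: PV = C / (r - g)
Spread: r - g = 0.1262 - 0.0733 = 0.0529
Substituting: PV = $3,100.00 / 0.0529
PV = $58,601.13

$58,601.13


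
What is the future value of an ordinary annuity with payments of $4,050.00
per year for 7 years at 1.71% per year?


Formula: FV = PMT * ((1+r)^n - 1) / r
Growth factor: (1 + 0.0171)^7 = 1.126019
Numerator: 1.126019 - 1 = 0.126019
FV = $4,050.00 * 0.126019 / 0.0171 = $29,846.52

$29,846.52


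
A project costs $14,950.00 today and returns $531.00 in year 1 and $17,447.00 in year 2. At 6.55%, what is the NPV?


Formula: NPV = C0 + C1/(1+r) + C2/(1+r)^2
Discount C1: $531.00 / (1 + 0.0655) = $498.36
Discount C2: $17,447.00 / (1 + 0.0655)^2 = $15,367.88
NPV = -$14,950.00 + $498.36 + $15,367.88 = $916.23

$916.23


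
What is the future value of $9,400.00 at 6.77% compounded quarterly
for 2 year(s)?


Formula: FV = P * (1 + r/m)^(m*t)
Period rate: r/m = 0.0677 / 4 = 0.016925
Total periods: m*t = 4 * 2 = 8
Growth factor: (1 + 0.016925)^8 = 1.143698
FV = $9,400.00 * 1.143698 = $10,750.76

$10,750.76


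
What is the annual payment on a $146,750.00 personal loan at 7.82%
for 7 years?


Formula: PMT = PV * r / (1 - (1+r)^(-n))
Denominator: 1 - (1 + 0.0782)^(-7) = 0.409657
Numerator: $146,750.00 * 0.0782 = 11475.85
PMT = 11475.85 / 0.409657 = $28,013.34

$28,013.34
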